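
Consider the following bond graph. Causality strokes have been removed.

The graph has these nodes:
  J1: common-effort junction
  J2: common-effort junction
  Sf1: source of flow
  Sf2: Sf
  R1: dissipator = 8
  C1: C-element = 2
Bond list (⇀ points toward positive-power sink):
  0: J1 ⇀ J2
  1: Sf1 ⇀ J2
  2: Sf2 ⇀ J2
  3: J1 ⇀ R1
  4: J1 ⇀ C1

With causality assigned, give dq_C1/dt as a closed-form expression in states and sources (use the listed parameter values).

dq_C1/dt = F_Sf1 + F_Sf2 - q_C1/16

b1 stroke at Sf1  (Sf1: flow source, stroke at near end)
b2 stroke at Sf2  (Sf2: flow source, stroke at near end)
b0 stroke at J2  (closing 0-jn rule on J2)
b4 stroke at J1  (C1 integral (e out))
b3 stroke at R1  (common-e at J1 fixed by 4)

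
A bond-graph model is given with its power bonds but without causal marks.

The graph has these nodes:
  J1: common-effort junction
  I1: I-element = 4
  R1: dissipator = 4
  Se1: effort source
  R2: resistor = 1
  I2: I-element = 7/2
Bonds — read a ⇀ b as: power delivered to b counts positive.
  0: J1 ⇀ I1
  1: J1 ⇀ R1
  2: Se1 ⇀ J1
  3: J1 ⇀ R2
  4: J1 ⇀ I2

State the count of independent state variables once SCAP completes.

b2 |J1  (Se1: effort source, stroke at far end)
b0 |I1  (J1: bond 2 brought effort, rest push out)
b1 |R1  (J1: bond 2 brought effort, rest push out)
b3 |R2  (0-jn J1 has e-setter on 2)
b4 |I2  (J1 effort already set via bond 2)

2  (I1, I2 all integral)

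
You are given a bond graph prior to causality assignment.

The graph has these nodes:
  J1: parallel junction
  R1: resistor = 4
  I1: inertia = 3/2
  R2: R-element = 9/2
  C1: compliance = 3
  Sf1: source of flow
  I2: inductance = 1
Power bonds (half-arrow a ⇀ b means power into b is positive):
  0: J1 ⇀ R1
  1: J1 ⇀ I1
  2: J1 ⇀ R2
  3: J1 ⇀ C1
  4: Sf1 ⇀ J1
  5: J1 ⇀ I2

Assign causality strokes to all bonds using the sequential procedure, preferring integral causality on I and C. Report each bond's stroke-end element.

bond 0 stroke→R1
bond 1 stroke→I1
bond 2 stroke→R2
bond 3 stroke→J1
bond 4 stroke→Sf1
bond 5 stroke→I2

b4 stroke→Sf1  (Sf1 fixes flow; stroke at Sf1)
b1 stroke→I1  (I1 integral (f out))
b3 stroke→J1  (C1: C, integral causality)
b0 stroke→R1  (common-e at J1 fixed by 3)
b2 stroke→R2  (common-e at J1 fixed by 3)
b5 stroke→I2  (J1: bond 3 brought effort, rest push out)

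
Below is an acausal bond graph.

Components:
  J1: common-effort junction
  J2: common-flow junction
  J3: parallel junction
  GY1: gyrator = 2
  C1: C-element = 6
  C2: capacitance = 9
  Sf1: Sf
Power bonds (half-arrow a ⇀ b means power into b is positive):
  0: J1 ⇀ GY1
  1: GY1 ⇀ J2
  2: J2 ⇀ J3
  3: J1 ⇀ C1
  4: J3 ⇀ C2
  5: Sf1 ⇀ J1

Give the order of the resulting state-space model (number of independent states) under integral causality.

β5 stroke→Sf1  (Sf1 fixes flow; stroke at Sf1)
β3 stroke→J1  (C1: C, integral causality)
β0 stroke→GY1  (0-jn J1 has e-setter on 3)
β1 stroke→GY1  (GY GY1: same side as bond 0)
β2 stroke→J2  (J2 flow already set via bond 1)
β4 stroke→J3  (J3: last free bond brings effort in)

2  (C1, C2 all integral)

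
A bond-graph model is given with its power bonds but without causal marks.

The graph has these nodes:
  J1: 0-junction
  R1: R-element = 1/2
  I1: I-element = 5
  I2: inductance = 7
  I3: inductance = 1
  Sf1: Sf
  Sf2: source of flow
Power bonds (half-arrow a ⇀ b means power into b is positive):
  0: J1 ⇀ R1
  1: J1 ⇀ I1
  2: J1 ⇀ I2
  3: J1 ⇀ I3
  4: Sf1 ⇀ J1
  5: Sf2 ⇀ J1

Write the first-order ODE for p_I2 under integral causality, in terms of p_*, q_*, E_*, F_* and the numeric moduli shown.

β4 stroke at Sf1  (Sf1 fixes flow; stroke at Sf1)
β5 stroke at Sf2  (Sf2 fixes flow; stroke at Sf2)
β1 stroke at I1  (I1 integral (f out))
β2 stroke at I2  (prefer integral on I2)
β3 stroke at I3  (I3 integral (f out))
β0 stroke at J1  (closing 0-jn rule on J1)

dp_I2/dt = F_Sf1/2 + F_Sf2/2 - p_I1/10 - p_I2/14 - p_I3/2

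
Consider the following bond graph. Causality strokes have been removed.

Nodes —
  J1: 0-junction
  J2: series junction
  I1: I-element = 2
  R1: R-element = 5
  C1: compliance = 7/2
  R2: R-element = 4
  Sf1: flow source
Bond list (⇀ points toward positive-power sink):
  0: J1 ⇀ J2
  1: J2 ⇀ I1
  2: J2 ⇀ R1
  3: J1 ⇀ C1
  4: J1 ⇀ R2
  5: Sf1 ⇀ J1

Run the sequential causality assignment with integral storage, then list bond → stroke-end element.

b5 →Sf1  (Sf1: flow source, stroke at near end)
b1 →I1  (I1 outputs flow p/I1)
b0 →J2  (common-f at J2 fixed by 1)
b2 →J2  (J2: bond 1 brought flow, rest push out)
b3 →J1  (C1 outputs effort q/C1)
b4 →R2  (J1 effort already set via bond 3)

#0 |J2
#1 |I1
#2 |J2
#3 |J1
#4 |R2
#5 |Sf1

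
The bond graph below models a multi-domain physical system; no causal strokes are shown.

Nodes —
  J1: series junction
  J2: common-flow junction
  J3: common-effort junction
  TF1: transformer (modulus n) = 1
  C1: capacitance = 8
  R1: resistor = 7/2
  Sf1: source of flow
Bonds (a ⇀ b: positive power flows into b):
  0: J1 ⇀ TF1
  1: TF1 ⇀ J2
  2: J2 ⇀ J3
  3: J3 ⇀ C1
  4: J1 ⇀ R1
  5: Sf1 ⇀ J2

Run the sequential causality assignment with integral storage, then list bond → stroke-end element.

b5 stroke at Sf1  (Sf1 (Sf) sets flow on bond)
b1 stroke at J2  (J2 flow already set via bond 5)
b2 stroke at J2  (1-jn J2 has f-setter on 5)
b3 stroke at J3  (J3: last free bond brings effort in)
b0 stroke at TF1  (TF TF1: opposite of bond 1)
b4 stroke at J1  (1-jn J1 has f-setter on 0)

#0 |TF1
#1 |J2
#2 |J2
#3 |J3
#4 |J1
#5 |Sf1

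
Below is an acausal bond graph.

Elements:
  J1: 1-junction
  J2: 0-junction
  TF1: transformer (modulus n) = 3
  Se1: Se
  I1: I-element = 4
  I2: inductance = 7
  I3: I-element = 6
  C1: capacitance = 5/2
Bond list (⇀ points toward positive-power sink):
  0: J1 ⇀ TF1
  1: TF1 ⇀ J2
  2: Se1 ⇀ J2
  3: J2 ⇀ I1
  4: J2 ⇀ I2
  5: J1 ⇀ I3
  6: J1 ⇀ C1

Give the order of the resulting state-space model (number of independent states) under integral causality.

bond 2 →J2  (Se1 fixes effort; stroke away)
bond 1 →TF1  (J2 effort already set via bond 2)
bond 3 →I1  (J2 effort already set via bond 2)
bond 4 →I2  (common-e at J2 fixed by 2)
bond 0 →J1  (TF1 one-in-one-out from 1)
bond 5 →I3  (prefer integral on I3)
bond 6 →J1  (J1: bond 5 brought flow, rest push out)

4  (C1, I1, I2, I3 all integral)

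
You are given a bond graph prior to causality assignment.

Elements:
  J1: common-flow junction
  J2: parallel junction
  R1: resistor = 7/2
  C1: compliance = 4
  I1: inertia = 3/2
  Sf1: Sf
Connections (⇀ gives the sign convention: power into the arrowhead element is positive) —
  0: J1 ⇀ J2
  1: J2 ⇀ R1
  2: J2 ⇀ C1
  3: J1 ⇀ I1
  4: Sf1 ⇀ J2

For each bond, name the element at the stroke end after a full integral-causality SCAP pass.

#0 |J1
#1 |R1
#2 |J2
#3 |I1
#4 |Sf1

β4 →Sf1  (source Sf1 imposes f)
β2 →J2  (C1: C, integral causality)
β0 →J1  (0-jn J2 has e-setter on 2)
β1 →R1  (common-e at J2 fixed by 2)
β3 →I1  (only one flow-in slot at J1)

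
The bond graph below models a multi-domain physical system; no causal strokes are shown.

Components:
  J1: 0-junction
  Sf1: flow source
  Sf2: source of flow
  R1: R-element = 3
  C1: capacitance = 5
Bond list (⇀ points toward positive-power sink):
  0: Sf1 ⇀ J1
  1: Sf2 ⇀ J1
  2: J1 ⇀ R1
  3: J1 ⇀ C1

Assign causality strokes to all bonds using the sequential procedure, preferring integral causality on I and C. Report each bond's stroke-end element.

β0 |Sf1
β1 |Sf2
β2 |R1
β3 |J1

β0 stroke→Sf1  (source Sf1 imposes f)
β1 stroke→Sf2  (Sf2 (Sf) sets flow on bond)
β3 stroke→J1  (C1 integral (e out))
β2 stroke→R1  (0-jn J1 has e-setter on 3)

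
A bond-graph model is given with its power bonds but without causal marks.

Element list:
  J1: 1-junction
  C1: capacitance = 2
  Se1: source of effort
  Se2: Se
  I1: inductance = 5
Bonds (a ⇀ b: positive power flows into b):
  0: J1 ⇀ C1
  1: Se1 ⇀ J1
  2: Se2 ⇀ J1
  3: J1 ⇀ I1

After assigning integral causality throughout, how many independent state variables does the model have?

2  (C1, I1 all integral)

bond 1 →J1  (Se1 (Se) sets effort on bond)
bond 2 →J1  (Se2: effort source, stroke at far end)
bond 0 →J1  (prefer integral on C1)
bond 3 →I1  (J1: last free bond brings flow in)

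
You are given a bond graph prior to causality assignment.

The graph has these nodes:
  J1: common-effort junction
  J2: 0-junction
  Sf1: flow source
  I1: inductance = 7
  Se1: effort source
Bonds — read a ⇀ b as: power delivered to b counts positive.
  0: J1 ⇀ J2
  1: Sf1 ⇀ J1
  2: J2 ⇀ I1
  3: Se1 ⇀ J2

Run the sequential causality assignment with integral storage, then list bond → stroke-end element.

#1 stroke→Sf1  (Sf1 fixes flow; stroke at Sf1)
#3 stroke→J2  (Se1 fixes effort; stroke away)
#0 stroke→J1  (closing 0-jn rule on J1)
#2 stroke→I1  (J2 effort already set via bond 3)

b0 →J1
b1 →Sf1
b2 →I1
b3 →J2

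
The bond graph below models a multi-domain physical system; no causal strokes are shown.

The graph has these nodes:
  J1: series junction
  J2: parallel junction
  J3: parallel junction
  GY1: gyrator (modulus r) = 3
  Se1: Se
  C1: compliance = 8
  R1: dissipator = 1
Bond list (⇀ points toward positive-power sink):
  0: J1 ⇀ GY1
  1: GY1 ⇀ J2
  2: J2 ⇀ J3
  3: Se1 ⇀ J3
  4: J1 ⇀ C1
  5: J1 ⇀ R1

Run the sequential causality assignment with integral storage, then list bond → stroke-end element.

b0 stroke→GY1
b1 stroke→GY1
b2 stroke→J2
b3 stroke→J3
b4 stroke→J1
b5 stroke→J1

b3 stroke→J3  (Se1 fixes effort; stroke away)
b2 stroke→J2  (0-jn J3 has e-setter on 3)
b1 stroke→GY1  (J2 effort already set via bond 2)
b0 stroke→GY1  (GY1 both-in/both-out from 1)
b4 stroke→J1  (common-f at J1 fixed by 0)
b5 stroke→J1  (1-jn J1 has f-setter on 0)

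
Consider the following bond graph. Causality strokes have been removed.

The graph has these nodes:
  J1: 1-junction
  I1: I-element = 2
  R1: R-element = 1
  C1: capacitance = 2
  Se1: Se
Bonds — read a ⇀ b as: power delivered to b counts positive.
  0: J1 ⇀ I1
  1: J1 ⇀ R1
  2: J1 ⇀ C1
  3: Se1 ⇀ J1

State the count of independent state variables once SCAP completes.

2  (C1, I1 all integral)

b3 stroke→J1  (Se1: effort source, stroke at far end)
b0 stroke→I1  (I1 outputs flow p/I1)
b1 stroke→J1  (1-jn J1 has f-setter on 0)
b2 stroke→J1  (J1 flow already set via bond 0)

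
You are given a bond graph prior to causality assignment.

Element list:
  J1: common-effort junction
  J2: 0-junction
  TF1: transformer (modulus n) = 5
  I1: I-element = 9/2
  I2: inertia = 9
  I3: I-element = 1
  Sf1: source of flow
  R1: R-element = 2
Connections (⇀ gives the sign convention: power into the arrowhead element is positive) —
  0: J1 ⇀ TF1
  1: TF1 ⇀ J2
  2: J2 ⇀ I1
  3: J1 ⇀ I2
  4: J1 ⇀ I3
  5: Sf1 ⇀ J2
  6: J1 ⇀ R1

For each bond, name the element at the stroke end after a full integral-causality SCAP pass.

bond 0 stroke at TF1
bond 1 stroke at J2
bond 2 stroke at I1
bond 3 stroke at I2
bond 4 stroke at I3
bond 5 stroke at Sf1
bond 6 stroke at J1

#5 stroke→Sf1  (Sf1 fixes flow; stroke at Sf1)
#2 stroke→I1  (prefer integral on I1)
#1 stroke→J2  (closing 0-jn rule on J2)
#0 stroke→TF1  (TF1: transformer flips bond 1)
#3 stroke→I2  (I2 outputs flow p/I2)
#4 stroke→I3  (I3 outputs flow p/I3)
#6 stroke→J1  (only one effort-in slot at J1)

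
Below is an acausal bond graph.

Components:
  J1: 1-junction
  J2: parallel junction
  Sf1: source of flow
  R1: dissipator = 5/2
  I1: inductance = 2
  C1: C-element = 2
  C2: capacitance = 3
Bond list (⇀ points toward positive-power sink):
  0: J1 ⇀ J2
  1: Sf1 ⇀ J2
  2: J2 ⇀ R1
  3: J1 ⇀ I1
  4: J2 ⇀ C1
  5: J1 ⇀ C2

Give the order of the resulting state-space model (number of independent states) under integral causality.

3  (C1, C2, I1 all integral)

β1 stroke→Sf1  (Sf1 (Sf) sets flow on bond)
β3 stroke→I1  (prefer integral on I1)
β0 stroke→J1  (common-f at J1 fixed by 3)
β5 stroke→J1  (1-jn J1 has f-setter on 3)
β4 stroke→J2  (C1 outputs effort q/C1)
β2 stroke→R1  (0-jn J2 has e-setter on 4)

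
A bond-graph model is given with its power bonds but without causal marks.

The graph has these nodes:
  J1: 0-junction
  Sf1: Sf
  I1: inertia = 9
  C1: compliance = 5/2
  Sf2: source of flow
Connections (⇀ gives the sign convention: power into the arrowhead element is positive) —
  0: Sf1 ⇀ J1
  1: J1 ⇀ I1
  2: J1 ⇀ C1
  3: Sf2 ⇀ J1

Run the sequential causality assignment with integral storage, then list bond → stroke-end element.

bond 0 →Sf1
bond 1 →I1
bond 2 →J1
bond 3 →Sf2

b0 →Sf1  (Sf1 fixes flow; stroke at Sf1)
b3 →Sf2  (source Sf2 imposes f)
b1 →I1  (I1: I, integral causality)
b2 →J1  (J1 needs exactly one e-in)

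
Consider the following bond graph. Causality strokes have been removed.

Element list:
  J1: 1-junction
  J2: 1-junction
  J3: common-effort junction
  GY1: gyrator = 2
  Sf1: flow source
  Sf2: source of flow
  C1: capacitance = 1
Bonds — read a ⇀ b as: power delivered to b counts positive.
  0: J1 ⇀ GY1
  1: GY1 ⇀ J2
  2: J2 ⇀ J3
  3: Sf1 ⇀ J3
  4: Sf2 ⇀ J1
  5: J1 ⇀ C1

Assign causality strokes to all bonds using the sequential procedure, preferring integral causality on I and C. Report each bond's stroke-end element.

#0 →J1
#1 →J2
#2 →J3
#3 →Sf1
#4 →Sf2
#5 →J1

b3 stroke at Sf1  (Sf1 (Sf) sets flow on bond)
b4 stroke at Sf2  (Sf2 (Sf) sets flow on bond)
b0 stroke at J1  (common-f at J1 fixed by 4)
b5 stroke at J1  (J1 flow already set via bond 4)
b2 stroke at J3  (only one effort-in slot at J3)
b1 stroke at J2  (GY GY1: same side as bond 0)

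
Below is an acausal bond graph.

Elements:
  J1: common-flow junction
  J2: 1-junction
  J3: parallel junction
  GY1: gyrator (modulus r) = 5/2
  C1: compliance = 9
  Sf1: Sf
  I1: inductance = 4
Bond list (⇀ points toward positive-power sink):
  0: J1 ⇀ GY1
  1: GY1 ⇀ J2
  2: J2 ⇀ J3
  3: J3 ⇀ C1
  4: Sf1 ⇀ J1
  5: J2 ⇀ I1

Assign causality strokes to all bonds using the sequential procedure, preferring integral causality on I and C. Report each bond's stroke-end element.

#0 stroke→J1
#1 stroke→J2
#2 stroke→J2
#3 stroke→J3
#4 stroke→Sf1
#5 stroke→I1

#4 stroke at Sf1  (Sf1 (Sf) sets flow on bond)
#0 stroke at J1  (common-f at J1 fixed by 4)
#1 stroke at J2  (GY1 both-in/both-out from 0)
#3 stroke at J3  (prefer integral on C1)
#2 stroke at J2  (common-e at J3 fixed by 3)
#5 stroke at I1  (closing 1-jn rule on J2)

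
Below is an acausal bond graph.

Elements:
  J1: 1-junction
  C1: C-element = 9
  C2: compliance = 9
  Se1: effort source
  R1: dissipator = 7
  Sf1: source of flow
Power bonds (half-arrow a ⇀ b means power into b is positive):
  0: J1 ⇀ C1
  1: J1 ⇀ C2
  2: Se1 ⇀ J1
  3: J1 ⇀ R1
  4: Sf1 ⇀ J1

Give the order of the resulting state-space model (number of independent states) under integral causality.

b2 stroke at J1  (Se1 (Se) sets effort on bond)
b4 stroke at Sf1  (Sf1 fixes flow; stroke at Sf1)
b0 stroke at J1  (J1 flow already set via bond 4)
b1 stroke at J1  (J1 flow already set via bond 4)
b3 stroke at J1  (J1 flow already set via bond 4)

2  (C1, C2 all integral)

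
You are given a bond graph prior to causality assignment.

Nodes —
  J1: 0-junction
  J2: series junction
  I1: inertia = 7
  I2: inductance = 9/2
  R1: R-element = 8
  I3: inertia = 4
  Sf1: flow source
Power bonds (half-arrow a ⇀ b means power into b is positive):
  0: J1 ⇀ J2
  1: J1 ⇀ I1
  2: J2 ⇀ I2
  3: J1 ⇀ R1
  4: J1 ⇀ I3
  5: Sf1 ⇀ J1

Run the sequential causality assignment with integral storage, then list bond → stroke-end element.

bond 0 stroke at J2
bond 1 stroke at I1
bond 2 stroke at I2
bond 3 stroke at J1
bond 4 stroke at I3
bond 5 stroke at Sf1

β5 stroke at Sf1  (Sf1 (Sf) sets flow on bond)
β1 stroke at I1  (prefer integral on I1)
β2 stroke at I2  (I2 integral (f out))
β0 stroke at J2  (common-f at J2 fixed by 2)
β4 stroke at I3  (I3 outputs flow p/I3)
β3 stroke at J1  (J1: last free bond brings effort in)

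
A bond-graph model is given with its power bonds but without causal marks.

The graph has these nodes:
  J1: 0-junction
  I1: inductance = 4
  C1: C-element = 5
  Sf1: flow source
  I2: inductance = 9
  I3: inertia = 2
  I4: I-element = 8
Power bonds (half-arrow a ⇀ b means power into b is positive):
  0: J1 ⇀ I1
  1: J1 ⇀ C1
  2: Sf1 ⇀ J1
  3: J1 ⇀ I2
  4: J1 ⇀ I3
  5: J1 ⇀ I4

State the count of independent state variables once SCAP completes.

5  (C1, I1, I2, I3, I4 all integral)

b2 →Sf1  (Sf1 fixes flow; stroke at Sf1)
b0 →I1  (prefer integral on I1)
b1 →J1  (prefer integral on C1)
b3 →I2  (common-e at J1 fixed by 1)
b4 →I3  (J1: bond 1 brought effort, rest push out)
b5 →I4  (J1 effort already set via bond 1)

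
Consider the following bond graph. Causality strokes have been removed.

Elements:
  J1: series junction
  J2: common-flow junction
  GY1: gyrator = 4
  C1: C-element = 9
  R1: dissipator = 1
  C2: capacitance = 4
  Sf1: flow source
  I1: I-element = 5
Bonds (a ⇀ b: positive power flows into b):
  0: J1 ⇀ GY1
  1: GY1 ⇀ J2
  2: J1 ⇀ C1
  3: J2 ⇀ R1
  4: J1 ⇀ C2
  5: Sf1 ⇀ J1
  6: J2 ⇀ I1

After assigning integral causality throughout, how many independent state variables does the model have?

β5 →Sf1  (Sf1 fixes flow; stroke at Sf1)
β0 →J1  (J1: bond 5 brought flow, rest push out)
β2 →J1  (J1 flow already set via bond 5)
β4 →J1  (common-f at J1 fixed by 5)
β1 →J2  (through GY1, causality inverts; strokes same side of GY1)
β6 →I1  (I1: I, integral causality)
β3 →J2  (common-f at J2 fixed by 6)

3  (C1, C2, I1 all integral)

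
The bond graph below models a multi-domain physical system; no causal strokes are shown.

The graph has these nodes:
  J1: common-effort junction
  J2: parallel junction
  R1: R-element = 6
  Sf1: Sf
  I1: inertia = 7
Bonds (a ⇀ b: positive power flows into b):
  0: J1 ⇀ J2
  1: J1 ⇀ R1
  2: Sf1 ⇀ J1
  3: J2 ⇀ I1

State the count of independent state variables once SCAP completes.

1  (I1 all integral)

bond 2 stroke→Sf1  (Sf1: flow source, stroke at near end)
bond 3 stroke→I1  (I1 integral (f out))
bond 0 stroke→J2  (J2 needs exactly one e-in)
bond 1 stroke→J1  (only one effort-in slot at J1)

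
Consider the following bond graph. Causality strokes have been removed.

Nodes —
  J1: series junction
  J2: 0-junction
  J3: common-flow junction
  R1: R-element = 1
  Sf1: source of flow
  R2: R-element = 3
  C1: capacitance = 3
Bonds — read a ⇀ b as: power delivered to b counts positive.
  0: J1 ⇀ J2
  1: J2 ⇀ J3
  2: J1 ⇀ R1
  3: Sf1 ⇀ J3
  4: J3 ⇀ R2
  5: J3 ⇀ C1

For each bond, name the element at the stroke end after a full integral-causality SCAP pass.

#0 →J2
#1 →J3
#2 →J1
#3 →Sf1
#4 →J3
#5 →J3

bond 3 stroke→Sf1  (Sf1 fixes flow; stroke at Sf1)
bond 1 stroke→J3  (common-f at J3 fixed by 3)
bond 4 stroke→J3  (J3: bond 3 brought flow, rest push out)
bond 5 stroke→J3  (J3 flow already set via bond 3)
bond 0 stroke→J2  (closing 0-jn rule on J2)
bond 2 stroke→J1  (J1: bond 0 brought flow, rest push out)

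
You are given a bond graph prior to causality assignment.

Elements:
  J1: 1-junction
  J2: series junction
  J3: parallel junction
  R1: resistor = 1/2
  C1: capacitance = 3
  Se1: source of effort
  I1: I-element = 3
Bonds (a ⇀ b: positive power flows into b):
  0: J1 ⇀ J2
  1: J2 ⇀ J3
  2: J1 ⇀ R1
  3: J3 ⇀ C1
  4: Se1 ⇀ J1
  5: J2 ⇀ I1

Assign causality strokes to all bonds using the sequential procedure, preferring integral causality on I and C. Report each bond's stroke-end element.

b4 stroke→J1  (Se1: effort source, stroke at far end)
b3 stroke→J3  (C1 integral (e out))
b1 stroke→J2  (J3: bond 3 brought effort, rest push out)
b5 stroke→I1  (prefer integral on I1)
b0 stroke→J2  (J2 flow already set via bond 5)
b2 stroke→J1  (J1: bond 0 brought flow, rest push out)

#0 stroke→J2
#1 stroke→J2
#2 stroke→J1
#3 stroke→J3
#4 stroke→J1
#5 stroke→I1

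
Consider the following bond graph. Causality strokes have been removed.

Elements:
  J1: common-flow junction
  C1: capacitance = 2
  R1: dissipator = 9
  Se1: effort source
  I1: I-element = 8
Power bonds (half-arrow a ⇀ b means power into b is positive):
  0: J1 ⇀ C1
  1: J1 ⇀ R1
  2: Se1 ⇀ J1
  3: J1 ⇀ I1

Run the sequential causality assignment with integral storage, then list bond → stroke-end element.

#0 |J1
#1 |J1
#2 |J1
#3 |I1

b2 →J1  (source Se1 imposes e)
b0 →J1  (prefer integral on C1)
b3 →I1  (I1 integral (f out))
b1 →J1  (J1: bond 3 brought flow, rest push out)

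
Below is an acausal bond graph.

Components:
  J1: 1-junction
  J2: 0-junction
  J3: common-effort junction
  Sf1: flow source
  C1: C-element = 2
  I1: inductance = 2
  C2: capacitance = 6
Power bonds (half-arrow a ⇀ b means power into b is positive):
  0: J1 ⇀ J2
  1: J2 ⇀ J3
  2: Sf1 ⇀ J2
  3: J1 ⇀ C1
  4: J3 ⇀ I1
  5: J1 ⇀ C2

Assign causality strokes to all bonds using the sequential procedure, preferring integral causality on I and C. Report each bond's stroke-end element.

bond 0 stroke at J2
bond 1 stroke at J3
bond 2 stroke at Sf1
bond 3 stroke at J1
bond 4 stroke at I1
bond 5 stroke at J1

bond 2 |Sf1  (Sf1: flow source, stroke at near end)
bond 3 |J1  (C1 integral (e out))
bond 4 |I1  (I1 outputs flow p/I1)
bond 1 |J3  (J3 needs exactly one e-in)
bond 0 |J2  (J2 needs exactly one e-in)
bond 5 |J1  (J1 flow already set via bond 0)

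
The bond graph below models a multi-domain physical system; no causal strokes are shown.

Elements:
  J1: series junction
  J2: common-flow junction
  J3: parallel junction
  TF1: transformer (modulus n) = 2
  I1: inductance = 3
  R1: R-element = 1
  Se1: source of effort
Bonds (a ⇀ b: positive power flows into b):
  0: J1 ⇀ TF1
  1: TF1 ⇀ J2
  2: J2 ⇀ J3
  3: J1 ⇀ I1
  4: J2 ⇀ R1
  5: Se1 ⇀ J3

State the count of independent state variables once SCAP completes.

1  (I1 all integral)

bond 5 →J3  (source Se1 imposes e)
bond 2 →J2  (J3 effort already set via bond 5)
bond 3 →I1  (I1 outputs flow p/I1)
bond 0 →J1  (common-f at J1 fixed by 3)
bond 1 →TF1  (TF TF1: opposite of bond 0)
bond 4 →J2  (J2 flow already set via bond 1)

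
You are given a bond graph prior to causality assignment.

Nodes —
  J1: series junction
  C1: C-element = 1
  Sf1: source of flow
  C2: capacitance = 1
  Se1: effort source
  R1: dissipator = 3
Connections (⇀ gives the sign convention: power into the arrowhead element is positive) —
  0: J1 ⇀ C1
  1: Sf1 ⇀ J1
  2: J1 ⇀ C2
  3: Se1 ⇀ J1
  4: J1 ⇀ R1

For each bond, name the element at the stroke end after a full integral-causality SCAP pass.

b1 →Sf1  (Sf1 fixes flow; stroke at Sf1)
b3 →J1  (Se1 (Se) sets effort on bond)
b0 →J1  (J1: bond 1 brought flow, rest push out)
b2 →J1  (J1: bond 1 brought flow, rest push out)
b4 →J1  (1-jn J1 has f-setter on 1)

β0 |J1
β1 |Sf1
β2 |J1
β3 |J1
β4 |J1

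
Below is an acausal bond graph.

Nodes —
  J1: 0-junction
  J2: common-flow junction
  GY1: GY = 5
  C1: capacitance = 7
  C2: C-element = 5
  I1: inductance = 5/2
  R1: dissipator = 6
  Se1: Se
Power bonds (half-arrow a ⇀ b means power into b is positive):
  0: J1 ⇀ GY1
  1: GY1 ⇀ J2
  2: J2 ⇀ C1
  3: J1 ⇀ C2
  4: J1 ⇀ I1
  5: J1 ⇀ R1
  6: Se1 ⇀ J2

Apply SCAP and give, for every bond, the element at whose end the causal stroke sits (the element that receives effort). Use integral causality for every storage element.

#0 →GY1
#1 →GY1
#2 →J2
#3 →J1
#4 →I1
#5 →R1
#6 →J2

bond 6 →J2  (Se1 fixes effort; stroke away)
bond 2 →J2  (C1: C, integral causality)
bond 1 →GY1  (closing 1-jn rule on J2)
bond 0 →GY1  (GY1 both-in/both-out from 1)
bond 3 →J1  (C2 integral (e out))
bond 4 →I1  (common-e at J1 fixed by 3)
bond 5 →R1  (J1: bond 3 brought effort, rest push out)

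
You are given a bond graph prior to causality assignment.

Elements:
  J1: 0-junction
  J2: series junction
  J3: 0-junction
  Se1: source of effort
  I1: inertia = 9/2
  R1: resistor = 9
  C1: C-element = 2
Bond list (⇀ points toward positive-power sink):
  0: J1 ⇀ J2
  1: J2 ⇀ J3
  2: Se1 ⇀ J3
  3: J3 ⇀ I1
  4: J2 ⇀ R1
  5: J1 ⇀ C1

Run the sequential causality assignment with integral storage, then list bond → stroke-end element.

b2 stroke at J3  (Se1 (Se) sets effort on bond)
b1 stroke at J2  (0-jn J3 has e-setter on 2)
b3 stroke at I1  (J3: bond 2 brought effort, rest push out)
b5 stroke at J1  (C1 outputs effort q/C1)
b0 stroke at J2  (common-e at J1 fixed by 5)
b4 stroke at R1  (closing 1-jn rule on J2)

bond 0 |J2
bond 1 |J2
bond 2 |J3
bond 3 |I1
bond 4 |R1
bond 5 |J1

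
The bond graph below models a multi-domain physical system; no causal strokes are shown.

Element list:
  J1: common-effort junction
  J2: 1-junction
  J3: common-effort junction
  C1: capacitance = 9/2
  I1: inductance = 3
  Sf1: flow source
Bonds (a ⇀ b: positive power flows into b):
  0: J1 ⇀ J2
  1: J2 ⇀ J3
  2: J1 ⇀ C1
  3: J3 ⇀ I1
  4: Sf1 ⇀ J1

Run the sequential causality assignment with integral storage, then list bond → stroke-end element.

bond 4 stroke at Sf1  (Sf1 fixes flow; stroke at Sf1)
bond 2 stroke at J1  (C1 integral (e out))
bond 0 stroke at J2  (0-jn J1 has e-setter on 2)
bond 1 stroke at J3  (only one flow-in slot at J2)
bond 3 stroke at I1  (J3 effort already set via bond 1)

bond 0 stroke→J2
bond 1 stroke→J3
bond 2 stroke→J1
bond 3 stroke→I1
bond 4 stroke→Sf1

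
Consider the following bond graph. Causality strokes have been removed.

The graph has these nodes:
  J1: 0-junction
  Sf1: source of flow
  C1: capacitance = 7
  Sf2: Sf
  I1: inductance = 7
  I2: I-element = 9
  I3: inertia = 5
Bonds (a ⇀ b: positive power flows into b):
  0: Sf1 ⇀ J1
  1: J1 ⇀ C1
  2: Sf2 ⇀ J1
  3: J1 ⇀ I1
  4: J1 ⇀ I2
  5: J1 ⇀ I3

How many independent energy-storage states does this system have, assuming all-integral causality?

4  (C1, I1, I2, I3 all integral)

β0 →Sf1  (Sf1: flow source, stroke at near end)
β2 →Sf2  (Sf2: flow source, stroke at near end)
β1 →J1  (C1 integral (e out))
β3 →I1  (J1 effort already set via bond 1)
β4 →I2  (0-jn J1 has e-setter on 1)
β5 →I3  (0-jn J1 has e-setter on 1)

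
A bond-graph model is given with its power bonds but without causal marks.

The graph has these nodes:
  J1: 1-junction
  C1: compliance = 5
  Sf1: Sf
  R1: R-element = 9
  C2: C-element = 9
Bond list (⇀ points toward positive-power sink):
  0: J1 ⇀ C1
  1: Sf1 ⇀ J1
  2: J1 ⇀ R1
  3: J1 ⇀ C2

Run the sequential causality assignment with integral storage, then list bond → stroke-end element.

β0 stroke→J1
β1 stroke→Sf1
β2 stroke→J1
β3 stroke→J1

β1 |Sf1  (Sf1 fixes flow; stroke at Sf1)
β0 |J1  (J1 flow already set via bond 1)
β2 |J1  (J1 flow already set via bond 1)
β3 |J1  (common-f at J1 fixed by 1)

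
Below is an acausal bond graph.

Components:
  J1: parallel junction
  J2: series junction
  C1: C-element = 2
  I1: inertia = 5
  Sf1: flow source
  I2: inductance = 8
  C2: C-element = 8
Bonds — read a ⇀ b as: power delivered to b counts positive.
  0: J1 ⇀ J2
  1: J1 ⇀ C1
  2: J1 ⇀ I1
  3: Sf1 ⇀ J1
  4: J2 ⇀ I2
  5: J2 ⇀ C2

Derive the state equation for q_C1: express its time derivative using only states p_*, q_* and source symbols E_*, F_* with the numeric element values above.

dq_C1/dt = F_Sf1 - p_I1/5 - p_I2/8

#3 stroke→Sf1  (Sf1 (Sf) sets flow on bond)
#1 stroke→J1  (C1: C, integral causality)
#0 stroke→J2  (J1: bond 1 brought effort, rest push out)
#2 stroke→I1  (common-e at J1 fixed by 1)
#4 stroke→I2  (I2 integral (f out))
#5 stroke→J2  (common-f at J2 fixed by 4)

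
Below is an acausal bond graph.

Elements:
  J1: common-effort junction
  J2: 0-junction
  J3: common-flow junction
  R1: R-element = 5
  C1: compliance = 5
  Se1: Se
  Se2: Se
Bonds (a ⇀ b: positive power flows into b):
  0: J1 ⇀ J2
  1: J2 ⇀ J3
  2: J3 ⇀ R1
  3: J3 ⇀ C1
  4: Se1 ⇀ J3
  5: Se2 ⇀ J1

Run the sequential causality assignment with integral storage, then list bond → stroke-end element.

bond 4 stroke→J3  (Se1 fixes effort; stroke away)
bond 5 stroke→J1  (Se2 fixes effort; stroke away)
bond 0 stroke→J2  (J1 effort already set via bond 5)
bond 1 stroke→J3  (J2: bond 0 brought effort, rest push out)
bond 3 stroke→J3  (C1 outputs effort q/C1)
bond 2 stroke→R1  (closing 1-jn rule on J3)

β0 |J2
β1 |J3
β2 |R1
β3 |J3
β4 |J3
β5 |J1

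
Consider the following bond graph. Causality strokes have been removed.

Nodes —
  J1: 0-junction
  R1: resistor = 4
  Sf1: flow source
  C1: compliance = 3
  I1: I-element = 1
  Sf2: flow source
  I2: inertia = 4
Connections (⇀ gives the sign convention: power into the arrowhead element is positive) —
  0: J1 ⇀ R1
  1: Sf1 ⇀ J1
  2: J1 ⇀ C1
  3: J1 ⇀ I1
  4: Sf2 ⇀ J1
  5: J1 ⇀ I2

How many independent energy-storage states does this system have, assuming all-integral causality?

#1 |Sf1  (Sf1 fixes flow; stroke at Sf1)
#4 |Sf2  (Sf2 (Sf) sets flow on bond)
#2 |J1  (C1: C, integral causality)
#0 |R1  (J1: bond 2 brought effort, rest push out)
#3 |I1  (common-e at J1 fixed by 2)
#5 |I2  (0-jn J1 has e-setter on 2)

3  (C1, I1, I2 all integral)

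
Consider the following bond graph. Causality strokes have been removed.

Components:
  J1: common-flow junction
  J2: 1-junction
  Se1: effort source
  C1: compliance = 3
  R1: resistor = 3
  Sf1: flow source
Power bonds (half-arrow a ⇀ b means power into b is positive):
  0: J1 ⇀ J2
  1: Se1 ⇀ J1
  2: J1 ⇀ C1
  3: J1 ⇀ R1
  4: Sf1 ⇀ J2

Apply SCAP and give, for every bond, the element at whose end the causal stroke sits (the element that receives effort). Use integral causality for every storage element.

#0 →J2
#1 →J1
#2 →J1
#3 →J1
#4 →Sf1

β1 stroke→J1  (Se1: effort source, stroke at far end)
β4 stroke→Sf1  (Sf1 fixes flow; stroke at Sf1)
β0 stroke→J2  (1-jn J2 has f-setter on 4)
β2 stroke→J1  (common-f at J1 fixed by 0)
β3 stroke→J1  (1-jn J1 has f-setter on 0)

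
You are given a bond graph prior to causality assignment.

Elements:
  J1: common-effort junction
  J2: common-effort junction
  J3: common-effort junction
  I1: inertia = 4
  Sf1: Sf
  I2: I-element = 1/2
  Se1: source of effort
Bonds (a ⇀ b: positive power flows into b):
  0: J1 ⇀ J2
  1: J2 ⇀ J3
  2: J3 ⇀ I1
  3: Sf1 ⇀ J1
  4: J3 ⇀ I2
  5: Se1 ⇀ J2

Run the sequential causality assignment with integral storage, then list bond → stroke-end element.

b0 →J1
b1 →J3
b2 →I1
b3 →Sf1
b4 →I2
b5 →J2

b3 stroke→Sf1  (Sf1 fixes flow; stroke at Sf1)
b5 stroke→J2  (source Se1 imposes e)
b0 stroke→J1  (J1: last free bond brings effort in)
b1 stroke→J3  (J2 effort already set via bond 5)
b2 stroke→I1  (J3: bond 1 brought effort, rest push out)
b4 stroke→I2  (J3: bond 1 brought effort, rest push out)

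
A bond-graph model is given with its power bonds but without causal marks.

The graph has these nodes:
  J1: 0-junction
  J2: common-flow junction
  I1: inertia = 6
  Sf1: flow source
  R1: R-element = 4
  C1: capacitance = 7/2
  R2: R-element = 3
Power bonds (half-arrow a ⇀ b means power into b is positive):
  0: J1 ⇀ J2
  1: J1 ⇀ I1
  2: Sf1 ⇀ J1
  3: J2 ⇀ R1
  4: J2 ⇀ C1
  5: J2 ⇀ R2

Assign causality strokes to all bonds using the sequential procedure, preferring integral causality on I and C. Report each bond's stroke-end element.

b2 →Sf1  (Sf1 fixes flow; stroke at Sf1)
b1 →I1  (I1 outputs flow p/I1)
b0 →J1  (only one effort-in slot at J1)
b3 →J2  (J2 flow already set via bond 0)
b4 →J2  (J2: bond 0 brought flow, rest push out)
b5 →J2  (1-jn J2 has f-setter on 0)

bond 0 →J1
bond 1 →I1
bond 2 →Sf1
bond 3 →J2
bond 4 →J2
bond 5 →J2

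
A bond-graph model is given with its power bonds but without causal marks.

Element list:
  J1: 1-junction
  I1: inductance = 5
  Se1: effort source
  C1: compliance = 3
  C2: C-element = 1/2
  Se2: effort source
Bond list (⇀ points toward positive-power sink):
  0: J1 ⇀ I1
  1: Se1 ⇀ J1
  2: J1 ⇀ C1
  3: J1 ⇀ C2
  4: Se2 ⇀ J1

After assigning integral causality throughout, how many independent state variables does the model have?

3  (C1, C2, I1 all integral)

β1 →J1  (Se1 fixes effort; stroke away)
β4 →J1  (Se2: effort source, stroke at far end)
β0 →I1  (I1 integral (f out))
β2 →J1  (common-f at J1 fixed by 0)
β3 →J1  (1-jn J1 has f-setter on 0)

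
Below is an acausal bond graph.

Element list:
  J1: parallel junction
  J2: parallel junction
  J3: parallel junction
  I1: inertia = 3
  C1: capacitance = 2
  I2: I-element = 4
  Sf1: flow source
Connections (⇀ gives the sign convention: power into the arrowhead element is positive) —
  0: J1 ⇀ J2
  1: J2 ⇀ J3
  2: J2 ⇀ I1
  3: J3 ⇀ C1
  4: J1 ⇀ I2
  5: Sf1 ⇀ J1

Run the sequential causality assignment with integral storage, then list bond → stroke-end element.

b0 |J1
b1 |J2
b2 |I1
b3 |J3
b4 |I2
b5 |Sf1

bond 5 stroke at Sf1  (Sf1: flow source, stroke at near end)
bond 2 stroke at I1  (prefer integral on I1)
bond 3 stroke at J3  (C1 integral (e out))
bond 1 stroke at J2  (J3 effort already set via bond 3)
bond 0 stroke at J1  (0-jn J2 has e-setter on 1)
bond 4 stroke at I2  (common-e at J1 fixed by 0)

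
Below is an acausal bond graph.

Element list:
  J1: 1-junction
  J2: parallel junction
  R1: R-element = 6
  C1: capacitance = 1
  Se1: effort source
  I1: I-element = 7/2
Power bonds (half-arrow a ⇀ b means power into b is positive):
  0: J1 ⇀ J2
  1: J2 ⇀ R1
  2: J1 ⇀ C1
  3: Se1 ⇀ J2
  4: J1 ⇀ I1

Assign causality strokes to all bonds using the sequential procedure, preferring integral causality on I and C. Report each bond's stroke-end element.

#0 stroke at J1
#1 stroke at R1
#2 stroke at J1
#3 stroke at J2
#4 stroke at I1

β3 stroke at J2  (Se1: effort source, stroke at far end)
β0 stroke at J1  (common-e at J2 fixed by 3)
β1 stroke at R1  (J2: bond 3 brought effort, rest push out)
β2 stroke at J1  (C1: C, integral causality)
β4 stroke at I1  (only one flow-in slot at J1)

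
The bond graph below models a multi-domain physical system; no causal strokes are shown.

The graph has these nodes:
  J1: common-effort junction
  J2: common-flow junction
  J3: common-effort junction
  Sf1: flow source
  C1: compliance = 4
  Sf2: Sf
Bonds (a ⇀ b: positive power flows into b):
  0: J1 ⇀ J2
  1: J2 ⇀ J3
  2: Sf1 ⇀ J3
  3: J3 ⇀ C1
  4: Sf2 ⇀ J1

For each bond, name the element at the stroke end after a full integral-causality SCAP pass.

b0 →J1
b1 →J2
b2 →Sf1
b3 →J3
b4 →Sf2

b2 →Sf1  (Sf1 fixes flow; stroke at Sf1)
b4 →Sf2  (Sf2 fixes flow; stroke at Sf2)
b0 →J1  (closing 0-jn rule on J1)
b1 →J2  (J2: bond 0 brought flow, rest push out)
b3 →J3  (only one effort-in slot at J3)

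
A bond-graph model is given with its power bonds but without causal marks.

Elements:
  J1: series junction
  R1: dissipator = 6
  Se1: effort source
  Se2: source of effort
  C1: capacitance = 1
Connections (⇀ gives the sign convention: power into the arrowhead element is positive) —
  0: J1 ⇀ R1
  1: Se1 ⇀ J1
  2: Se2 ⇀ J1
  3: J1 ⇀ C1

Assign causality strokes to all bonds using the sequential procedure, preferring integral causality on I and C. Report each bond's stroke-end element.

#0 stroke at R1
#1 stroke at J1
#2 stroke at J1
#3 stroke at J1

b1 |J1  (source Se1 imposes e)
b2 |J1  (Se2 (Se) sets effort on bond)
b3 |J1  (C1 outputs effort q/C1)
b0 |R1  (J1 needs exactly one f-in)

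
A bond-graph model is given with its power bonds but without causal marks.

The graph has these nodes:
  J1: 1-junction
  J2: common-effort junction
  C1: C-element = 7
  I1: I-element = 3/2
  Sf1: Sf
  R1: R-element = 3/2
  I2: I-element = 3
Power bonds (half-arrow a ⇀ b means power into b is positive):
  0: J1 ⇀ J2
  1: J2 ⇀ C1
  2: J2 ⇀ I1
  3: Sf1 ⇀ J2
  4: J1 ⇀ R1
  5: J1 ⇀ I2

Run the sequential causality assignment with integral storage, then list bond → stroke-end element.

bond 0 →J1
bond 1 →J2
bond 2 →I1
bond 3 →Sf1
bond 4 →J1
bond 5 →I2

#3 →Sf1  (Sf1 (Sf) sets flow on bond)
#1 →J2  (C1: C, integral causality)
#0 →J1  (J2 effort already set via bond 1)
#2 →I1  (J2 effort already set via bond 1)
#5 →I2  (prefer integral on I2)
#4 →J1  (common-f at J1 fixed by 5)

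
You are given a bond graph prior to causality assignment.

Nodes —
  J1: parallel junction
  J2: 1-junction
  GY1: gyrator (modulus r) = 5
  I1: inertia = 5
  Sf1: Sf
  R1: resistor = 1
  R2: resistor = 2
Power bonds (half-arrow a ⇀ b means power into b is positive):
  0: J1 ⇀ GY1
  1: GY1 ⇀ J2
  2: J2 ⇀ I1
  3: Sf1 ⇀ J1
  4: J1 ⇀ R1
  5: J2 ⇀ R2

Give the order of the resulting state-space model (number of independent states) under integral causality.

1  (I1 all integral)

bond 3 stroke at Sf1  (source Sf1 imposes f)
bond 2 stroke at I1  (I1 outputs flow p/I1)
bond 1 stroke at J2  (J2 flow already set via bond 2)
bond 5 stroke at J2  (J2: bond 2 brought flow, rest push out)
bond 0 stroke at J1  (GY GY1: same side as bond 1)
bond 4 stroke at R1  (J1 effort already set via bond 0)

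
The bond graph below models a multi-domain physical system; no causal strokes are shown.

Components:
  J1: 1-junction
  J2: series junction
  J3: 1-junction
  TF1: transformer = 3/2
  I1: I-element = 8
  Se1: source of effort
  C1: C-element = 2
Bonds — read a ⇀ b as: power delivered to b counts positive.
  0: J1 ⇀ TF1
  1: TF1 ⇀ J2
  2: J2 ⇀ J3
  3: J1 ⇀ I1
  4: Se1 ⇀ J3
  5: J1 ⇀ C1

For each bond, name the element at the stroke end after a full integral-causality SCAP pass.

β4 →J3  (Se1 fixes effort; stroke away)
β2 →J2  (only one flow-in slot at J3)
β1 →TF1  (closing 1-jn rule on J2)
β0 →J1  (through TF1, causality passes straight; one stroke at TF1)
β3 →I1  (I1 outputs flow p/I1)
β5 →J1  (common-f at J1 fixed by 3)

bond 0 stroke→J1
bond 1 stroke→TF1
bond 2 stroke→J2
bond 3 stroke→I1
bond 4 stroke→J3
bond 5 stroke→J1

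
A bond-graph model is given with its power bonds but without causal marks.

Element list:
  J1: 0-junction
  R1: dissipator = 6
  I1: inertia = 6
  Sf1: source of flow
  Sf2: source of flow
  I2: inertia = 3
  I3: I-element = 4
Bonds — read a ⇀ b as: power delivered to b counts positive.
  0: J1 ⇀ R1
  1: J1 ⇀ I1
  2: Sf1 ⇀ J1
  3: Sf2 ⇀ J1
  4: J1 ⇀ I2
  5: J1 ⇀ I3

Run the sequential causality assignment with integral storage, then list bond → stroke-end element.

b2 |Sf1  (Sf1 fixes flow; stroke at Sf1)
b3 |Sf2  (Sf2 (Sf) sets flow on bond)
b1 |I1  (I1 outputs flow p/I1)
b4 |I2  (I2 integral (f out))
b5 |I3  (I3: I, integral causality)
b0 |J1  (J1 needs exactly one e-in)

bond 0 →J1
bond 1 →I1
bond 2 →Sf1
bond 3 →Sf2
bond 4 →I2
bond 5 →I3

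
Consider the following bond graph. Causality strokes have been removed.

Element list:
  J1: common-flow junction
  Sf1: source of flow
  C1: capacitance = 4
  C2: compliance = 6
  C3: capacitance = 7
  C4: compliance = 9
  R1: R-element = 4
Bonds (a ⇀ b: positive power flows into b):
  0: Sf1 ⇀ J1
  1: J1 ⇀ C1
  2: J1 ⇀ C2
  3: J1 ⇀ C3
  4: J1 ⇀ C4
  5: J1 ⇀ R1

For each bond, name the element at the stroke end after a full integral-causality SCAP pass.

#0 stroke at Sf1
#1 stroke at J1
#2 stroke at J1
#3 stroke at J1
#4 stroke at J1
#5 stroke at J1

bond 0 →Sf1  (source Sf1 imposes f)
bond 1 →J1  (J1: bond 0 brought flow, rest push out)
bond 2 →J1  (1-jn J1 has f-setter on 0)
bond 3 →J1  (J1: bond 0 brought flow, rest push out)
bond 4 →J1  (common-f at J1 fixed by 0)
bond 5 →J1  (1-jn J1 has f-setter on 0)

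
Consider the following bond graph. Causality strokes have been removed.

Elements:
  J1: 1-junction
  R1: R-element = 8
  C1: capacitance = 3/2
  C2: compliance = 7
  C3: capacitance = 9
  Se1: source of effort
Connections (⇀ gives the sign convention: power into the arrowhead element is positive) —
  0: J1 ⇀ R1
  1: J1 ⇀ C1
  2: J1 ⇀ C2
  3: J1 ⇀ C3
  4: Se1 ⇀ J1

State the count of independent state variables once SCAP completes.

#4 →J1  (Se1 fixes effort; stroke away)
#1 →J1  (prefer integral on C1)
#2 →J1  (C2 outputs effort q/C2)
#3 →J1  (C3 outputs effort q/C3)
#0 →R1  (J1 needs exactly one f-in)

3  (C1, C2, C3 all integral)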